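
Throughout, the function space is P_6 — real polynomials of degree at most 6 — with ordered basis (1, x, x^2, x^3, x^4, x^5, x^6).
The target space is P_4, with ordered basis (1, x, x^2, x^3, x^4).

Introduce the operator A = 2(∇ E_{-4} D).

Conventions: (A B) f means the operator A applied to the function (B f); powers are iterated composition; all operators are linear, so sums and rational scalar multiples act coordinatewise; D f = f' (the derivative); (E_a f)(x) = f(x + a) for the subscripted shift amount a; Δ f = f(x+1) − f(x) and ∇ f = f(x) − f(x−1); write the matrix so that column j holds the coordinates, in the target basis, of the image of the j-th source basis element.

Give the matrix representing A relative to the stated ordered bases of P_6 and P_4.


the matrix is [[0, 0, 4, -54, 488, -3690, 25212]; [0, 0, 0, 12, -216, 2440, -22140]; [0, 0, 0, 0, 24, -540, 7320]; [0, 0, 0, 0, 0, 40, -1080]; [0, 0, 0, 0, 0, 0, 60]] (rows listed top to bottom)

image of 1: 0
image of x: 0
image of x^2: 4
image of x^3: 12x - 54
image of x^4: 24x^2 - 216x + 488
image of x^5: 40x^3 - 540x^2 + 2440x - 3690
image of x^6: 60x^4 - 1080x^3 + 7320x^2 - 22140x + 25212
each image's coordinates form column j of the matrix


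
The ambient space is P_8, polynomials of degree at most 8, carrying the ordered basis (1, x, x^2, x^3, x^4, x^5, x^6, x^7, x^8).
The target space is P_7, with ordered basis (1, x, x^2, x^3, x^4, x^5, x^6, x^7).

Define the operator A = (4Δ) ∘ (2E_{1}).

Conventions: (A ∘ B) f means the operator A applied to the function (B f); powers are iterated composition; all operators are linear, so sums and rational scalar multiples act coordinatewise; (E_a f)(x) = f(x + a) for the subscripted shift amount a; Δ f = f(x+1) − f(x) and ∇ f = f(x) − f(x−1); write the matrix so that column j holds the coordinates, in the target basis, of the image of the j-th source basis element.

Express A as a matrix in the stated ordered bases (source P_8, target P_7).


image of 1: 0
image of x: 8
image of x^2: 16x + 24
image of x^3: 24x^2 + 72x + 56
image of x^4: 32x^3 + 144x^2 + 224x + 120
image of x^5: 40x^4 + 240x^3 + 560x^2 + 600x + 248
image of x^6: 48x^5 + 360x^4 + 1120x^3 + 1800x^2 + 1488x + 504
image of x^7: 56x^6 + 504x^5 + 1960x^4 + 4200x^3 + 5208x^2 + 3528x + 1016
image of x^8: 64x^7 + 672x^6 + 3136x^5 + 8400x^4 + 13888x^3 + 14112x^2 + 8128x + 2040
each image's coordinates form column j of the matrix

the matrix is [[0, 8, 24, 56, 120, 248, 504, 1016, 2040]; [0, 0, 16, 72, 224, 600, 1488, 3528, 8128]; [0, 0, 0, 24, 144, 560, 1800, 5208, 14112]; [0, 0, 0, 0, 32, 240, 1120, 4200, 13888]; [0, 0, 0, 0, 0, 40, 360, 1960, 8400]; [0, 0, 0, 0, 0, 0, 48, 504, 3136]; [0, 0, 0, 0, 0, 0, 0, 56, 672]; [0, 0, 0, 0, 0, 0, 0, 0, 64]] (rows listed top to bottom)


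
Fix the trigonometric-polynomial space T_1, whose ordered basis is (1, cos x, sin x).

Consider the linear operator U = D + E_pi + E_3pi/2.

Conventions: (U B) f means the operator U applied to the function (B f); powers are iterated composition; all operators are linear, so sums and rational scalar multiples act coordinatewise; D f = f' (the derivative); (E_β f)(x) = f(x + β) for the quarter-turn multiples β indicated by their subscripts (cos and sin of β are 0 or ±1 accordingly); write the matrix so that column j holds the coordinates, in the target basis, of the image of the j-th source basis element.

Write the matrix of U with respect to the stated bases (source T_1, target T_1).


image of 1: 2
image of cos x: -cos x
image of sin x: -sin x
each image's coordinates form column j of the matrix

the matrix is [[2, 0, 0]; [0, -1, 0]; [0, 0, -1]] (rows listed top to bottom)


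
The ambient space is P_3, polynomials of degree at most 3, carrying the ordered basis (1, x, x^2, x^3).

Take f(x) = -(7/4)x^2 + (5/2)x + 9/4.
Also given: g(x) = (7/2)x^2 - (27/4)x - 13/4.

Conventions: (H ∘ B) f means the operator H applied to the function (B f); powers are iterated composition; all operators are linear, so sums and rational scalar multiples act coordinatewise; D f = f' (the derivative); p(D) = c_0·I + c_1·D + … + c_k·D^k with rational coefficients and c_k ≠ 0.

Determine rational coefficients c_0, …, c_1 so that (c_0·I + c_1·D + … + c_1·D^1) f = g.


p(D) = -2·I + (1/2)·D, i.e. c_0 = -2, c_1 = 1/2

D^0 f = -(7/4)x^2 + (5/2)x + 9/4
D^1 f = -(7/2)x + 5/2
matching coefficients of g against c_0 f + c_1 Df + … from the top degree down determines the c_i
solution: c_0 = -2, c_1 = 1/2


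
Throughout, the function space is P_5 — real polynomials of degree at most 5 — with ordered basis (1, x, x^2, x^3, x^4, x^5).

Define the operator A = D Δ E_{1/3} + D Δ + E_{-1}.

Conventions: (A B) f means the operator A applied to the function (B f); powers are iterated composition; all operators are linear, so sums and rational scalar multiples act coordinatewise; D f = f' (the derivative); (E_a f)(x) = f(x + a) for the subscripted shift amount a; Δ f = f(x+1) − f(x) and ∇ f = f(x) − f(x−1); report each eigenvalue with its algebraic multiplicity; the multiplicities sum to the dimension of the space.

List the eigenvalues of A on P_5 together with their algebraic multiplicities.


image of 1: 1
image of x: x - 1
image of x^2: x^2 - 2x + 5
image of x^3: x^3 - 3x^2 + 15x + 7
image of x^4: x^4 - 4x^3 + 30x^2 + 28x + 43/3
image of x^5: x^5 - 5x^4 + 50x^3 + 70x^2 + (215/3)x + 533/27
the matrix is upper triangular; its diagonal is (1, 1, 1, 1, 1, 1)
for a triangular matrix the eigenvalues are the diagonal entries, with algebraic multiplicity their repetition count

λ = 1 (multiplicity 6)


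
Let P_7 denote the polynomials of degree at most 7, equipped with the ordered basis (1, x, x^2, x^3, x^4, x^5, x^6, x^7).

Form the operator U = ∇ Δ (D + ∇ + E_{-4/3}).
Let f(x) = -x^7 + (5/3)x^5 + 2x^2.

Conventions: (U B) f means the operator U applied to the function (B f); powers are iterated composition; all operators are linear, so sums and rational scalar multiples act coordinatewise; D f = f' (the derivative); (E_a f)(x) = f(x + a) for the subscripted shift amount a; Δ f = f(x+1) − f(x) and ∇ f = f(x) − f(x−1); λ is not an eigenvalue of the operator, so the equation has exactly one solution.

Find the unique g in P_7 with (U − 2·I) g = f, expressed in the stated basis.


the result is g(x) = (1/2)x^7 + (29/3)x^5 + 35x^4 + (1175/6)x^3 + (2641/9)x^2 + (35077/27)x + 58952/81

write g with unknown coordinates in the stated basis and equate coefficients in (U − 2·I) g = f
solving from the highest basis element down gives g = (1/2)x^7 + (29/3)x^5 + 35x^4 + (1175/6)x^3 + (2641/9)x^2 + (35077/27)x + 58952/81
check: U g = 21x^5 + 70x^4 + (1175/3)x^3 + (5300/9)x^2 + (70154/27)x + 117904/81
so U g − 2·g = -x^7 + (5/3)x^5 + 2x^2 = f ✓


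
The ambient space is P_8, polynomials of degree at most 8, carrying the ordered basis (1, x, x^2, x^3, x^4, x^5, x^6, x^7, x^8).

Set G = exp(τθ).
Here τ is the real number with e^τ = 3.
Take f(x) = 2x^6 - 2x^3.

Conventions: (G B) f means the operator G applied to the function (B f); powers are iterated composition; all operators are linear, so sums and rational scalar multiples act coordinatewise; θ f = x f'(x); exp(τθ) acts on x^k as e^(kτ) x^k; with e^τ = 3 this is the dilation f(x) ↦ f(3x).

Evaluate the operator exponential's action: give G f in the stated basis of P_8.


g(x) = 1458x^6 - 54x^3

exp(τθ) x^k = e^(kτ) x^k; with e^τ = 3 this sends x^k to 3^k x^k
x^3 ↦ 27 x^3
x^6 ↦ 729 x^6
applying this coordinatewise to f: exp(τθ) f = 1458x^6 - 54x^3


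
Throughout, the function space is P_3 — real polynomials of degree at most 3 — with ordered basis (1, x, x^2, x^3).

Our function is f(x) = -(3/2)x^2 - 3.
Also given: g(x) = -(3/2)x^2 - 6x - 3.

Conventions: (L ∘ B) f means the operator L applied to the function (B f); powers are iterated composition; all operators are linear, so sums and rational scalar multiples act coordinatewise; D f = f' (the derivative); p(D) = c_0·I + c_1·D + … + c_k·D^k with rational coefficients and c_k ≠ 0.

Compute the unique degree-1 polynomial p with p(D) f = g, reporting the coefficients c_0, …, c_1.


D^0 f = -(3/2)x^2 - 3
D^1 f = -3x
matching coefficients of g against c_0 f + c_1 Df + … from the top degree down determines the c_i
solution: c_0 = 1, c_1 = 2

p(D) = I + 2·D, i.e. c_0 = 1, c_1 = 2


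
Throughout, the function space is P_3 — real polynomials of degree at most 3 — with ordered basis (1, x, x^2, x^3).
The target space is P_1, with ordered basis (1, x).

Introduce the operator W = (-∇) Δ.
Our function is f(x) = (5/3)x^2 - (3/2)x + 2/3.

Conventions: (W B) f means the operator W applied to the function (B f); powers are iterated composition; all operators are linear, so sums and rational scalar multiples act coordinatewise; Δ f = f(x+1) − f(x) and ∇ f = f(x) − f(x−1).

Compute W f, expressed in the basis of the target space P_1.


Δ f = (10/3)x + 1/6
∇ Δ f = 10/3
(-∇) Δ f = -10/3

the image equals g(x) = -10/3


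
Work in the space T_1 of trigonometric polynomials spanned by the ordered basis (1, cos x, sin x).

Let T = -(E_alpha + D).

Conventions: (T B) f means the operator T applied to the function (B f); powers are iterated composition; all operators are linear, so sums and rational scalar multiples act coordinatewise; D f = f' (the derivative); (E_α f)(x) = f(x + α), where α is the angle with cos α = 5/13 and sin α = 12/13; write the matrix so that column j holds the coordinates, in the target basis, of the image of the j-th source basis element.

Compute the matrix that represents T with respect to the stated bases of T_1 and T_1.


the matrix is [[-1, 0, 0]; [0, -5/13, -25/13]; [0, 25/13, -5/13]] (rows listed top to bottom)

image of 1: -1
image of cos x: -(5/13)cos x + (25/13)sin x
image of sin x: -(25/13)cos x - (5/13)sin x
each image's coordinates form column j of the matrix


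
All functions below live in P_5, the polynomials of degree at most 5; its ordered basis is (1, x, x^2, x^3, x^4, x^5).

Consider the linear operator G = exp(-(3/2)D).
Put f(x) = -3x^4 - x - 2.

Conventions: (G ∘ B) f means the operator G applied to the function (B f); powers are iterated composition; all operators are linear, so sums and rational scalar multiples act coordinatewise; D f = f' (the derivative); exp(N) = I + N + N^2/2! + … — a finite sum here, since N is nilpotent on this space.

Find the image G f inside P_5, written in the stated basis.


the result is g(x) = -3x^4 + 18x^3 - (81/2)x^2 + (79/2)x - 251/16

order-1 term: 18x^3 + 3/2
order-2 term: -(81/2)x^2
order-3 term: (81/2)x
order-4 term: -243/16
the series for exp(-(3/2)D) f terminates at order 4
exp(-(3/2)D) f = -3x^4 + 18x^3 - (81/2)x^2 + (79/2)x - 251/16


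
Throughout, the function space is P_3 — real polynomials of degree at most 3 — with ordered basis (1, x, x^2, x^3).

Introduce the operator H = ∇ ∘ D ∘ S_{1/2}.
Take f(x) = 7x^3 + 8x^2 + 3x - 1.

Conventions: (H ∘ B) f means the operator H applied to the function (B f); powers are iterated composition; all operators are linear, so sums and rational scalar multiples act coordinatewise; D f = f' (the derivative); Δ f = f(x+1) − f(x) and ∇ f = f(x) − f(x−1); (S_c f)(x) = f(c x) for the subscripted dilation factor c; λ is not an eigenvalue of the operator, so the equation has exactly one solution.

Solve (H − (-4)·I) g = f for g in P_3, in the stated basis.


g(x) = (7/4)x^3 + 2x^2 + (27/64)x - 43/128

write g with unknown coordinates in the stated basis and equate coefficients in (H − (-4)·I) g = f
solving from the highest basis element down gives g = (7/4)x^3 + 2x^2 + (27/64)x - 43/128
check: H g = (21/16)x + 11/32
so H g − (-4)·g = 7x^3 + 8x^2 + 3x - 1 = f ✓


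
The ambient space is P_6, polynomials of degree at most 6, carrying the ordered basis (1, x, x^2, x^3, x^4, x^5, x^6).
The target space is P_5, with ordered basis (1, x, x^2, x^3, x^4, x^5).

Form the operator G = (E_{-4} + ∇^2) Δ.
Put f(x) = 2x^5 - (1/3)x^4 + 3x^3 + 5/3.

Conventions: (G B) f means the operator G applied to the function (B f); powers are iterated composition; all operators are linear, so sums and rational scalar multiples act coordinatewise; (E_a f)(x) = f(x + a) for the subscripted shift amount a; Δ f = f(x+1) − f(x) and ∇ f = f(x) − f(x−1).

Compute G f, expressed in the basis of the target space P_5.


Δ f = 10x^4 + (56/3)x^3 + 27x^2 + (53/3)x + 14/3
E_{-4} Δ f = 10x^4 - (424/3)x^3 + 763x^2 - (5587/3)x + 5194/3
∇ Δ f = 40x^3 - 4x^2 + 38x - 2/3
∇ ∇ Δ f = 120x^2 - 128x + 82
(E_{-4} + ∇^2) Δ f = 10x^4 - (424/3)x^3 + 883x^2 - (5971/3)x + 5440/3

the result is g(x) = 10x^4 - (424/3)x^3 + 883x^2 - (5971/3)x + 5440/3


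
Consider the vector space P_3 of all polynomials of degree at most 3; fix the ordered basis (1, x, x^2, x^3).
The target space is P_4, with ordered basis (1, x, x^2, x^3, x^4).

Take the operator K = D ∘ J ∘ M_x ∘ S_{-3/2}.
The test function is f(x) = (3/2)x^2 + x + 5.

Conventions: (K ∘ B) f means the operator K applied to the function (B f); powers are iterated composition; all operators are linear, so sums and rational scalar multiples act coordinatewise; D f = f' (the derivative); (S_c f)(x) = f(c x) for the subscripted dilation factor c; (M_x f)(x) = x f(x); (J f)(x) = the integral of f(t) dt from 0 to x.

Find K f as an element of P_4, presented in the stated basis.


S_{-3/2} f = (27/8)x^2 - (3/2)x + 5
M_x S_{-3/2} f = (27/8)x^3 - (3/2)x^2 + 5x
J (M_x ∘ S_{-3/2}) f = (27/32)x^4 - (1/2)x^3 + (5/2)x^2
D J (M_x ∘ S_{-3/2}) f = (27/8)x^3 - (3/2)x^2 + 5x

the result is g(x) = (27/8)x^3 - (3/2)x^2 + 5x


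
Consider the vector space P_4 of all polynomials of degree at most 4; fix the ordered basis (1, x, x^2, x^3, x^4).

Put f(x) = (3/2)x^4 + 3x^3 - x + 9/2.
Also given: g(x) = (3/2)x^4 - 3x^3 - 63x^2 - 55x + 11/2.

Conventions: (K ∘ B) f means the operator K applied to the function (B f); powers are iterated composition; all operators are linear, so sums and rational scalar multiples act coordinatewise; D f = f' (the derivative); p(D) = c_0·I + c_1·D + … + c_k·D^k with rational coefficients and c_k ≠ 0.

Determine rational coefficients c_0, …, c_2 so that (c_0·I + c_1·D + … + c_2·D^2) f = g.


D^0 f = (3/2)x^4 + 3x^3 - x + 9/2
D^1 f = 6x^3 + 9x^2 - 1
D^2 f = 18x^2 + 18x
matching coefficients of g against c_0 f + c_1 Df + … from the top degree down determines the c_i
solution: c_0 = 1, c_1 = -1, c_2 = -3

p(D) = I − D − 3·D^2, i.e. c_0 = 1, c_1 = -1, c_2 = -3


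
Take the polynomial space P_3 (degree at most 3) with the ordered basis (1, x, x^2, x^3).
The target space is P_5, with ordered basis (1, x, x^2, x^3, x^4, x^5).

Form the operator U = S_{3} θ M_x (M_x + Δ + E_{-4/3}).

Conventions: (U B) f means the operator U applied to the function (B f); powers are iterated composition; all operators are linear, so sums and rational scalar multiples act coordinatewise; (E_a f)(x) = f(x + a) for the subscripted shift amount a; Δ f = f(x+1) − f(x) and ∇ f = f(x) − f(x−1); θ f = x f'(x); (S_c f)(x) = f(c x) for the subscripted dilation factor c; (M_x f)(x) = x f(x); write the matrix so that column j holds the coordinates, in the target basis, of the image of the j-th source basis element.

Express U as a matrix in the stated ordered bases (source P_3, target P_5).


the matrix is [[0, 0, 0, 0]; [3, -1, 25/3, -37/9]; [18, 18, -12, 150]; [0, 81, 81, -81]; [0, 0, 324, 324]; [0, 0, 0, 1215]] (rows listed top to bottom)

image of 1: 18x^2 + 3x
image of x: 81x^3 + 18x^2 - x
image of x^2: 324x^4 + 81x^3 - 12x^2 + (25/3)x
image of x^3: 1215x^5 + 324x^4 - 81x^3 + 150x^2 - (37/9)x
each image's coordinates form column j of the matrix


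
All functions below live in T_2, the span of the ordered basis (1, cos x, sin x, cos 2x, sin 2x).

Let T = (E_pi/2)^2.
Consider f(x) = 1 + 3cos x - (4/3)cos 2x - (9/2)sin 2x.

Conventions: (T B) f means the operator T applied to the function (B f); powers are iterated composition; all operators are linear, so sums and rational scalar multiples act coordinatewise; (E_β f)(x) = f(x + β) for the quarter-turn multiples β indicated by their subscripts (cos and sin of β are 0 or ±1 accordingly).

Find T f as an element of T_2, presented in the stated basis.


the result is g(x) = 1 - 3cos x - (4/3)cos 2x - (9/2)sin 2x

E_pi/2 f = 1 - 3sin x + (4/3)cos 2x + (9/2)sin 2x
E_pi/2 E_pi/2 f = 1 - 3cos x - (4/3)cos 2x - (9/2)sin 2x


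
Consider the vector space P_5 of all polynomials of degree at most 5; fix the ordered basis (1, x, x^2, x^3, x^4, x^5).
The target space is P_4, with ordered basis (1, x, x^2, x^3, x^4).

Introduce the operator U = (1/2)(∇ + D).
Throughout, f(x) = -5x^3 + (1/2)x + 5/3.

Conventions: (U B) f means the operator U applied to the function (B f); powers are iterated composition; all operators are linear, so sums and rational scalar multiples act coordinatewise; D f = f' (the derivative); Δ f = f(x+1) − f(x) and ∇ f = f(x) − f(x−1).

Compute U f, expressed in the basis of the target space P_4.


∇ f = -15x^2 + 15x - 9/2
D f = -15x^2 + 1/2
(∇ + D) f = -30x^2 + 15x - 4
((1/2)(∇ + D)) f = -15x^2 + (15/2)x - 2

g(x) = -15x^2 + (15/2)x - 2


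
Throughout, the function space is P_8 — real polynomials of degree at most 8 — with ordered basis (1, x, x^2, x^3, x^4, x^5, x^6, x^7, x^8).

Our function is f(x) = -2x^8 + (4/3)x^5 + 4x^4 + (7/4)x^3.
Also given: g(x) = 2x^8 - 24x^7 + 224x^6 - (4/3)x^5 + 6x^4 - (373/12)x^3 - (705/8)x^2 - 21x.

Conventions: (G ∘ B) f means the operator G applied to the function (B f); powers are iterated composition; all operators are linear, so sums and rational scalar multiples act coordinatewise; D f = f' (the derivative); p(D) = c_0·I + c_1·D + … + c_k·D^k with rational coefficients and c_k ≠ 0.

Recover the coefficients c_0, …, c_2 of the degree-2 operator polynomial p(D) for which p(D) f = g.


c_0 = -1, c_1 = 3/2, c_2 = -2

D^0 f = -2x^8 + (4/3)x^5 + 4x^4 + (7/4)x^3
D^1 f = -16x^7 + (20/3)x^4 + 16x^3 + (21/4)x^2
D^2 f = -112x^6 + (80/3)x^3 + 48x^2 + (21/2)x
matching coefficients of g against c_0 f + c_1 Df + … from the top degree down determines the c_i
solution: c_0 = -1, c_1 = 3/2, c_2 = -2


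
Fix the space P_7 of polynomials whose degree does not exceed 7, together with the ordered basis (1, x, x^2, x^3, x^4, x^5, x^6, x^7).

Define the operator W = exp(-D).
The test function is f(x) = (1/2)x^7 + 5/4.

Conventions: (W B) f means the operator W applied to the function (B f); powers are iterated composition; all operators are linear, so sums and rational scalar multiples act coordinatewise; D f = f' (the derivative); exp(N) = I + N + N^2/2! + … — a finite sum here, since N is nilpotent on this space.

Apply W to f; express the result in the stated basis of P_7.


order-1 term: -(7/2)x^6
order-2 term: (21/2)x^5
order-3 term: -(35/2)x^4
order-4 term: (35/2)x^3
order-5 term: -(21/2)x^2
order-6 term: (7/2)x
order-7 term: -1/2
the series for exp(-D) f terminates at order 7
exp(-D) f = (1/2)x^7 - (7/2)x^6 + (21/2)x^5 - (35/2)x^4 + (35/2)x^3 - (21/2)x^2 + (7/2)x + 3/4

g(x) = (1/2)x^7 - (7/2)x^6 + (21/2)x^5 - (35/2)x^4 + (35/2)x^3 - (21/2)x^2 + (7/2)x + 3/4


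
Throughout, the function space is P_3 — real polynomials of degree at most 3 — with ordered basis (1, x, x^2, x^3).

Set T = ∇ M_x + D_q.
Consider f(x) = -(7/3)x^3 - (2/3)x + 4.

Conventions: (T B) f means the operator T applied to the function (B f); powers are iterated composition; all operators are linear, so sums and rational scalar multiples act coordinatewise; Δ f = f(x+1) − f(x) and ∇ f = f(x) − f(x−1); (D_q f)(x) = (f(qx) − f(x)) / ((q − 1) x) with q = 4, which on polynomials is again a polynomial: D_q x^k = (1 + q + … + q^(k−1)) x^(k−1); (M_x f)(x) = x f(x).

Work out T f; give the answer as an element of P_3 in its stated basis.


M_x f = -(7/3)x^4 - (2/3)x^2 + 4x
∇ M_x f = -(28/3)x^3 + 14x^2 - (32/3)x + 7
D_q f = -49x^2 - 2/3
(∇ M_x + D_q) f = -(28/3)x^3 - 35x^2 - (32/3)x + 19/3

g(x) = -(28/3)x^3 - 35x^2 - (32/3)x + 19/3


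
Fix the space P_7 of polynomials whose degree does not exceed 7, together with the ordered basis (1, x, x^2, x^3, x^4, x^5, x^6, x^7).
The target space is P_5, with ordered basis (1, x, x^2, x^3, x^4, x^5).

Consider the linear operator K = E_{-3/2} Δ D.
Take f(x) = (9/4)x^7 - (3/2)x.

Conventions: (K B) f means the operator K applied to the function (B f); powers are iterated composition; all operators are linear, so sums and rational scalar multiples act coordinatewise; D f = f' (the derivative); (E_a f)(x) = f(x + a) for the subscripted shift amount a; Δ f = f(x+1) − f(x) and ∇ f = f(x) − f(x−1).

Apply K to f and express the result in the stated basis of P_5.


D f = (63/4)x^6 - 3/2
Δ D f = (189/2)x^5 + (945/4)x^4 + 315x^3 + (945/4)x^2 + (189/2)x + 63/4
E_{-3/2} Δ D f = (189/2)x^5 - (945/2)x^4 + (4095/4)x^3 - (4725/4)x^2 + (22869/32)x - 5733/32

g(x) = (189/2)x^5 - (945/2)x^4 + (4095/4)x^3 - (4725/4)x^2 + (22869/32)x - 5733/32


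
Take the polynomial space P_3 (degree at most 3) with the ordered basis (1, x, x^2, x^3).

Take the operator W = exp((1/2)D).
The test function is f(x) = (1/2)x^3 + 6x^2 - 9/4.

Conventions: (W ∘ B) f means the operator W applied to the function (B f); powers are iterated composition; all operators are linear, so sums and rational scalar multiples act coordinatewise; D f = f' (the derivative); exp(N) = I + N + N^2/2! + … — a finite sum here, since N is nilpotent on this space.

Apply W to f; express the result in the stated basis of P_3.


order-1 term: (3/4)x^2 + 6x
order-2 term: (3/8)x + 3/2
order-3 term: 1/16
the series for exp((1/2)D) f terminates at order 3
exp((1/2)D) f = (1/2)x^3 + (27/4)x^2 + (51/8)x - 11/16

the image equals g(x) = (1/2)x^3 + (27/4)x^2 + (51/8)x - 11/16


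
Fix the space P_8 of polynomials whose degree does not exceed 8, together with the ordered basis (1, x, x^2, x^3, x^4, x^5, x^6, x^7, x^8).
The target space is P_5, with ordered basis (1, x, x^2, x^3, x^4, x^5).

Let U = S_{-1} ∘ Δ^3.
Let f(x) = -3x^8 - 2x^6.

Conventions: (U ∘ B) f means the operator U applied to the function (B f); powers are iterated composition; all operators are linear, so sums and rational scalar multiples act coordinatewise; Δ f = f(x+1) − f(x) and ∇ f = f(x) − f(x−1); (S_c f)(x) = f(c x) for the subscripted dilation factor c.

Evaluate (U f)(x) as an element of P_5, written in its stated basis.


the result is g(x) = 1008x^5 - 7560x^4 + 25440x^3 - 46440x^2 + 45144x - 18468

Δ f = -24x^7 - 84x^6 - 180x^5 - 240x^4 - 208x^3 - 114x^2 - 36x - 5
Δ Δ f = -168x^6 - 1008x^5 - 3000x^4 - 5280x^3 - 5628x^2 - 3384x - 886
Δ Δ Δ f = -1008x^5 - 7560x^4 - 25440x^3 - 46440x^2 - 45144x - 18468
S_{-1} Δ^3 f = 1008x^5 - 7560x^4 + 25440x^3 - 46440x^2 + 45144x - 18468


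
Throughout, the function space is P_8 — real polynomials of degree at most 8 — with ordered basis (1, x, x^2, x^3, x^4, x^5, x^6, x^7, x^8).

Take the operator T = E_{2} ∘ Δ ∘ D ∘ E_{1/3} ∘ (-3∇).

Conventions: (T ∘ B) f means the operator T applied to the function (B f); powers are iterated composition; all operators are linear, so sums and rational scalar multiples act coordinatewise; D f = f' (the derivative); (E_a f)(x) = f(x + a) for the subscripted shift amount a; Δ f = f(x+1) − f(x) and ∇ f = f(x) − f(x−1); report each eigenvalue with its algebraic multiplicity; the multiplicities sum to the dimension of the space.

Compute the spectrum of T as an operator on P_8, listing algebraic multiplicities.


λ = 0 (multiplicity 9)

image of 1: 0
image of x: 0
image of x^2: 0
image of x^3: -18
image of x^4: -72x - 168
image of x^5: -180x^2 - 840x - 1010
image of x^6: -360x^3 - 2520x^2 - 6060x - 14980/3
image of x^7: -630x^4 - 5880x^3 - 21210x^2 - (104860/3)x - 199318/9
image of x^8: -1008x^5 - 11760x^4 - 56560x^3 - (419440/3)x^2 - (1594544/9)x - 2479792/27
the matrix is upper triangular; its diagonal is (0, 0, 0, 0, 0, 0, 0, 0, 0)
for a triangular matrix the eigenvalues are the diagonal entries, with algebraic multiplicity their repetition count


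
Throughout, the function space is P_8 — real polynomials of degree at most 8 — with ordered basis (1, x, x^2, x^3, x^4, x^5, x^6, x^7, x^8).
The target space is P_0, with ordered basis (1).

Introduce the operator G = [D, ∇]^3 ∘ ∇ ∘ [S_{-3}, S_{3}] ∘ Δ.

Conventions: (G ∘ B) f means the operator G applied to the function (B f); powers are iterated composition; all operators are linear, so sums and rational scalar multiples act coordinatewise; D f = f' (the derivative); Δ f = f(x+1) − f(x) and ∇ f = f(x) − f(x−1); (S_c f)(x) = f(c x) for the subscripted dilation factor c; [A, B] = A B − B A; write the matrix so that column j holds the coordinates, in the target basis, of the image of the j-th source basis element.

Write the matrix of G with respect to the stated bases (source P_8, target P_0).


the matrix is [[0, 0, 0, 0, 0, 0, 0, 0, 0]] (rows listed top to bottom)

image of 1: 0
image of x: 0
image of x^2: 0
image of x^3: 0
image of x^4: 0
image of x^5: 0
image of x^6: 0
image of x^7: 0
image of x^8: 0
each image's coordinates form column j of the matrix


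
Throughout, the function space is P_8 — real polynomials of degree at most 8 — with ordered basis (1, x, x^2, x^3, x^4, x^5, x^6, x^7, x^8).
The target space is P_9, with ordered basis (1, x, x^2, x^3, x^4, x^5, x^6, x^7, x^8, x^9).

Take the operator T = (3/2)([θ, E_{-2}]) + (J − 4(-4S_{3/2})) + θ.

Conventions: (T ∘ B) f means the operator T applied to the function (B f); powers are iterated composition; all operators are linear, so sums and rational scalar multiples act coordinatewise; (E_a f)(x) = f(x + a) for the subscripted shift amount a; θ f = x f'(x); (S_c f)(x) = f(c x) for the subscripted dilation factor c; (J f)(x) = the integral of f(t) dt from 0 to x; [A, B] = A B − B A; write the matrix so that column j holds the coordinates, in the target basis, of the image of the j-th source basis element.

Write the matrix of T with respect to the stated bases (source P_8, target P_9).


the matrix is [[16, 3, -12, 36, -96, 240, -576, 1344, -3072]; [1, 25, 6, -36, 144, -480, 1440, -4032, 10752]; [0, 1/2, 38, 9, -72, 360, -1440, 5040, -16128]; [0, 0, 1/3, 57, 12, -120, 720, -3360, 13440]; [0, 0, 0, 1/4, 85, 15, -180, 1260, -6720]; [0, 0, 0, 0, 1/5, 253/2, 18, -252, 2016]; [0, 0, 0, 0, 0, 1/6, 753/4, 21, -336]; [0, 0, 0, 0, 0, 0, 1/7, 2243/8, 24]; [0, 0, 0, 0, 0, 0, 0, 1/8, 6689/16]; [0, 0, 0, 0, 0, 0, 0, 0, 1/9]] (rows listed top to bottom)

image of 1: x + 16
image of x: (1/2)x^2 + 25x + 3
image of x^2: (1/3)x^3 + 38x^2 + 6x - 12
image of x^3: (1/4)x^4 + 57x^3 + 9x^2 - 36x + 36
image of x^4: (1/5)x^5 + 85x^4 + 12x^3 - 72x^2 + 144x - 96
image of x^5: (1/6)x^6 + (253/2)x^5 + 15x^4 - 120x^3 + 360x^2 - 480x + 240
image of x^6: (1/7)x^7 + (753/4)x^6 + 18x^5 - 180x^4 + 720x^3 - 1440x^2 + 1440x - 576
image of x^7: (1/8)x^8 + (2243/8)x^7 + 21x^6 - 252x^5 + 1260x^4 - 3360x^3 + 5040x^2 - 4032x + 1344
image of x^8: (1/9)x^9 + (6689/16)x^8 + 24x^7 - 336x^6 + 2016x^5 - 6720x^4 + 13440x^3 - 16128x^2 + 10752x - 3072
each image's coordinates form column j of the matrix


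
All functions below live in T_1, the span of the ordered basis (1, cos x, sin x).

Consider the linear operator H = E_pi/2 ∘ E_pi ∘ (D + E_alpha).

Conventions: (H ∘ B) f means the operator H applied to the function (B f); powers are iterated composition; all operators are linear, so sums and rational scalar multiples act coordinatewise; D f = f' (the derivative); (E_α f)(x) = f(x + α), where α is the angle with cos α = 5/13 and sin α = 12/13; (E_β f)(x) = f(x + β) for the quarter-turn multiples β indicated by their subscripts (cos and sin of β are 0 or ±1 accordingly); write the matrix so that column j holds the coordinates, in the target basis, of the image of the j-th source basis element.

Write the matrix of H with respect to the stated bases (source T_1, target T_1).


the matrix is [[1, 0, 0]; [0, 25/13, -5/13]; [0, 5/13, 25/13]] (rows listed top to bottom)

image of 1: 1
image of cos x: (25/13)cos x + (5/13)sin x
image of sin x: -(5/13)cos x + (25/13)sin x
each image's coordinates form column j of the matrix


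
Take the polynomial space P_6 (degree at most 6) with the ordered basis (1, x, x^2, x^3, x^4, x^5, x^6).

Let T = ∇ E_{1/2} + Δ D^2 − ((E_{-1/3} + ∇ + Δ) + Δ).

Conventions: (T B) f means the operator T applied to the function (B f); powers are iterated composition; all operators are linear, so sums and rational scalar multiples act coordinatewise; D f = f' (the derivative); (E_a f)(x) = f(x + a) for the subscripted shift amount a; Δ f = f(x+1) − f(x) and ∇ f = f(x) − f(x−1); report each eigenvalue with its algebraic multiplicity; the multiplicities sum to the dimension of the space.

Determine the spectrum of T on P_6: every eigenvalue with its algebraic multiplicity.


λ = -1 (multiplicity 7)

image of 1: -1
image of x: -x - 5/3
image of x^2: -x^2 - (10/3)x - 10/9
image of x^3: -x^3 - 5x^2 - (10/3)x + 355/108
image of x^4: -x^4 - (20/3)x^3 - (20/3)x^2 + (355/27)x + 890/81
image of x^5: -x^5 - (25/3)x^4 - (100/9)x^3 + (1775/54)x^2 + (4450/81)x + 66355/3888
image of x^6: -x^6 - 10x^5 - (50/3)x^4 + (1775/27)x^3 + (4450/27)x^2 + (66355/648)x + 21140/729
the matrix is upper triangular; its diagonal is (-1, -1, -1, -1, -1, -1, -1)
for a triangular matrix the eigenvalues are the diagonal entries, with algebraic multiplicity their repetition count


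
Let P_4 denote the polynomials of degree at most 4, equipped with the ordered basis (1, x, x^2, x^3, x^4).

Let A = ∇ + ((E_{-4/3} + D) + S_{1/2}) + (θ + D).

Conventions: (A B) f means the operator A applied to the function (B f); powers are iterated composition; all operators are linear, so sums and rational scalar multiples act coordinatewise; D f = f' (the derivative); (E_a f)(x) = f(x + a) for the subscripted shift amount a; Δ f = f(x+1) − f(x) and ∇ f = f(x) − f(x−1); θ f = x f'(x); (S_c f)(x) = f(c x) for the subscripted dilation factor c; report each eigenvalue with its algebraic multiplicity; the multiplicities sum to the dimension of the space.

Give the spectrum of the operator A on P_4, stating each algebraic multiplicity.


λ = 2 (multiplicity 1), λ = 5/2 (multiplicity 1), λ = 13/4 (multiplicity 1), λ = 33/8 (multiplicity 1), λ = 81/16 (multiplicity 1)

image of 1: 2
image of x: (5/2)x + 5/3
image of x^2: (13/4)x^2 + (10/3)x + 7/9
image of x^3: (33/8)x^3 + 5x^2 + (7/3)x - 37/27
image of x^4: (81/16)x^4 + (20/3)x^3 + (14/3)x^2 - (148/27)x + 175/81
the matrix is upper triangular; its diagonal is (2, 5/2, 13/4, 33/8, 81/16)
for a triangular matrix the eigenvalues are the diagonal entries, with algebraic multiplicity their repetition count


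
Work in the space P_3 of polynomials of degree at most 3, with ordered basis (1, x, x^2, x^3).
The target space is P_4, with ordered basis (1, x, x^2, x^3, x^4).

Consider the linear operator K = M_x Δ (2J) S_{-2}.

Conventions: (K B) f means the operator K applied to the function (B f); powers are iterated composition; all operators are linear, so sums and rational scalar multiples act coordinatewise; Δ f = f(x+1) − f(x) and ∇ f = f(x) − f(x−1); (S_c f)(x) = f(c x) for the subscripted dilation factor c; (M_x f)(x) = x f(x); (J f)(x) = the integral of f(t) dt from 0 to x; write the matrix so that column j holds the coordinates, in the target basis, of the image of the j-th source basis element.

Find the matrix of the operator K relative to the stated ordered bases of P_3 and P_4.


the matrix is [[0, 0, 0, 0]; [2, -2, 8/3, -4]; [0, -4, 8, -16]; [0, 0, 8, -24]; [0, 0, 0, -16]] (rows listed top to bottom)

image of 1: 2x
image of x: -4x^2 - 2x
image of x^2: 8x^3 + 8x^2 + (8/3)x
image of x^3: -16x^4 - 24x^3 - 16x^2 - 4x
each image's coordinates form column j of the matrix


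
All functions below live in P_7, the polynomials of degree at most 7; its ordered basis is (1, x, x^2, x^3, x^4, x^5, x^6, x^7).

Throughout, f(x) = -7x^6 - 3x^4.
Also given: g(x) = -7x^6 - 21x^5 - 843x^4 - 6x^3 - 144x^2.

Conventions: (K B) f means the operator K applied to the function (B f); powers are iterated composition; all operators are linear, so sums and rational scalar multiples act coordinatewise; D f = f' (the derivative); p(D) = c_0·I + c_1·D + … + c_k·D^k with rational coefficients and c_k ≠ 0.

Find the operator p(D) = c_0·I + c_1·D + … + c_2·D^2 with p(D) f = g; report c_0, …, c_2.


D^0 f = -7x^6 - 3x^4
D^1 f = -42x^5 - 12x^3
D^2 f = -210x^4 - 36x^2
matching coefficients of g against c_0 f + c_1 Df + … from the top degree down determines the c_i
solution: c_0 = 1, c_1 = 1/2, c_2 = 4

c_0 = 1, c_1 = 1/2, c_2 = 4


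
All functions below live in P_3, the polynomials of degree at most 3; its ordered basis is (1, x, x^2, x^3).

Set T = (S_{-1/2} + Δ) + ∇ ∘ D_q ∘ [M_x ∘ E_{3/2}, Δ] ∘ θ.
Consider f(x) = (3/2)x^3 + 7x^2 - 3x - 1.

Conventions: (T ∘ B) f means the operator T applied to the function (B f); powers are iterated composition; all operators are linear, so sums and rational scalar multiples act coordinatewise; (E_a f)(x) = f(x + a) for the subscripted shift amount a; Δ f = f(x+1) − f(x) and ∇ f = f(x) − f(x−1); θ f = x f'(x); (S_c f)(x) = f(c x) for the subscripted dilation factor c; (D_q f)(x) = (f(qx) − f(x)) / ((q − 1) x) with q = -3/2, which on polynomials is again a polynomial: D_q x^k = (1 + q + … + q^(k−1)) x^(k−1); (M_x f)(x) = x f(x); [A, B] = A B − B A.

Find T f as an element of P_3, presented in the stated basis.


the image equals g(x) = -(3/16)x^3 + (25/4)x^2 + (17/4)x + 145/4

S_{-1/2} f = -(3/16)x^3 + (7/4)x^2 + (3/2)x - 1
Δ f = (9/2)x^2 + (37/2)x + 11/2
(S_{-1/2} + Δ) f = -(3/16)x^3 + (25/4)x^2 + 20x + 9/2
θ f = (9/2)x^3 + 14x^2 - 3x
Δ θ f = (27/2)x^2 + (83/2)x + 31/2
E_{3/2} Δ θ f = (27/2)x^2 + 82x + 865/8
M_x E_{3/2} Δ θ f = (27/2)x^3 + 82x^2 + (865/8)x
E_{3/2} θ f = (9/2)x^3 + (137/4)x^2 + (555/8)x + 675/16
M_x E_{3/2} θ f = (9/2)x^4 + (137/4)x^3 + (555/8)x^2 + (675/16)x
Δ (M_x ∘ E_{3/2}) θ f = 18x^3 + (519/4)x^2 + (519/2)x + 2405/16
[M_x ∘ E_{3/2}, Δ] θ f = -(9/2)x^3 - (191/4)x^2 - (1211/8)x - 2405/16
D_q [M_x ∘ E_{3/2}, Δ] θ f = -(63/8)x^2 + (191/8)x - 1211/8
∇ D_q [M_x ∘ E_{3/2}, Δ] θ f = -(63/4)x + 127/4
((S_{-1/2} + Δ) + ∇ ∘ D_q ∘ [M_x ∘ E_{3/2}, Δ] ∘ θ) f = -(3/16)x^3 + (25/4)x^2 + (17/4)x + 145/4


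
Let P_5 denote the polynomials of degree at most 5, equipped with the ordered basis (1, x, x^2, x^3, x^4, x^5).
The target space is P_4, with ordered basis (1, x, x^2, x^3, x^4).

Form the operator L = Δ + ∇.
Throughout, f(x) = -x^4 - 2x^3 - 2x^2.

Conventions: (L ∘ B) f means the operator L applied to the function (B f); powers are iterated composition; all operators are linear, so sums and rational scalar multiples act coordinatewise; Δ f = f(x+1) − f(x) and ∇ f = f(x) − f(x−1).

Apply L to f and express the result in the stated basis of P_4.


the result is g(x) = -8x^3 - 12x^2 - 16x - 4

Δ f = -4x^3 - 12x^2 - 14x - 5
∇ f = -4x^3 - 2x + 1
(Δ + ∇) f = -8x^3 - 12x^2 - 16x - 4


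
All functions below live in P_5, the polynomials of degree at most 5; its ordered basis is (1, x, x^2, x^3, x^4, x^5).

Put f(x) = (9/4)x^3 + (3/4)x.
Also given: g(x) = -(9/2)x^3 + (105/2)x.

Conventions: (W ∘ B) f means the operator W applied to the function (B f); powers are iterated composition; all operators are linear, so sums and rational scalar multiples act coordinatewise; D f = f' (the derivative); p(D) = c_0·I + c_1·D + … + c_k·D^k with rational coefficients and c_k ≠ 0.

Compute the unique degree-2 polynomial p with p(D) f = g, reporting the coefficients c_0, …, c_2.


D^0 f = (9/4)x^3 + (3/4)x
D^1 f = (27/4)x^2 + 3/4
D^2 f = (27/2)x
matching coefficients of g against c_0 f + c_1 Df + … from the top degree down determines the c_i
solution: c_0 = -2, c_1 = 0, c_2 = 4

c_0 = -2, c_1 = 0, c_2 = 4


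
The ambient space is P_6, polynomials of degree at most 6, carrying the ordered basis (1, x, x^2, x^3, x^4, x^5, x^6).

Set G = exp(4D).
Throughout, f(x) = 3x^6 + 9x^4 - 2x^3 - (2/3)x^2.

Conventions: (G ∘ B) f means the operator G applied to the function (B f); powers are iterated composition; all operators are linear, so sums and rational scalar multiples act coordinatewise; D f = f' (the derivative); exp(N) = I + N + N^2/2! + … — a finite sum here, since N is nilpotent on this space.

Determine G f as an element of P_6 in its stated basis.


order-1 term: 72x^5 + 144x^3 - 24x^2 - (16/3)x
order-2 term: 720x^4 + 864x^2 - 96x - 32/3
order-3 term: 3840x^3 + 2304x - 128
order-4 term: 11520x^2 + 2304
order-5 term: 18432x
order-6 term: 12288
the series for exp(4D) f terminates at order 6
exp(4D) f = 3x^6 + 72x^5 + 729x^4 + 3982x^3 + (37078/3)x^2 + (61904/3)x + 43360/3

g(x) = 3x^6 + 72x^5 + 729x^4 + 3982x^3 + (37078/3)x^2 + (61904/3)x + 43360/3


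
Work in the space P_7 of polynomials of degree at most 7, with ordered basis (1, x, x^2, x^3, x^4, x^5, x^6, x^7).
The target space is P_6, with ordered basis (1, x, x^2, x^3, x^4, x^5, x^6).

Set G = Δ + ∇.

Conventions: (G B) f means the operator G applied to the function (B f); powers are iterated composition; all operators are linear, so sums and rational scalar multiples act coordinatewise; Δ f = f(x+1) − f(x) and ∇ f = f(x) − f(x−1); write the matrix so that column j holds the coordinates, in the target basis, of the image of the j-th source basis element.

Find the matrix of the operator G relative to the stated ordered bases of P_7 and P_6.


image of 1: 0
image of x: 2
image of x^2: 4x
image of x^3: 6x^2 + 2
image of x^4: 8x^3 + 8x
image of x^5: 10x^4 + 20x^2 + 2
image of x^6: 12x^5 + 40x^3 + 12x
image of x^7: 14x^6 + 70x^4 + 42x^2 + 2
each image's coordinates form column j of the matrix

the matrix is [[0, 2, 0, 2, 0, 2, 0, 2]; [0, 0, 4, 0, 8, 0, 12, 0]; [0, 0, 0, 6, 0, 20, 0, 42]; [0, 0, 0, 0, 8, 0, 40, 0]; [0, 0, 0, 0, 0, 10, 0, 70]; [0, 0, 0, 0, 0, 0, 12, 0]; [0, 0, 0, 0, 0, 0, 0, 14]] (rows listed top to bottom)


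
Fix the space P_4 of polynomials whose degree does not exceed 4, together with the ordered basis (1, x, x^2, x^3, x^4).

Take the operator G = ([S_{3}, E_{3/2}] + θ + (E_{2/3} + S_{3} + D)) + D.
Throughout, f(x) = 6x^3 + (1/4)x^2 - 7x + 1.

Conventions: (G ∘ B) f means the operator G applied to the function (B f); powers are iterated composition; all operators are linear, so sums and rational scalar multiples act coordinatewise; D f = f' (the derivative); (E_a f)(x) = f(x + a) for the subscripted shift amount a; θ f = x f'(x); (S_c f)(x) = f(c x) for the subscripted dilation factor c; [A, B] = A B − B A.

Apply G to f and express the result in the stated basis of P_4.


E_{3/2} f = 6x^3 + (109/4)x^2 + (137/4)x + 181/16
S_{3} E_{3/2} f = 162x^3 + (981/4)x^2 + (411/4)x + 181/16
S_{3} f = 162x^3 + (9/4)x^2 - 21x + 1
E_{3/2} S_{3} f = 162x^3 + (2925/4)x^2 + (4317/4)x + 8341/16
[S_{3}, E_{3/2}] f = -486x^2 - (1953/2)x - 510
θ f = 18x^3 + (1/2)x^2 - 7x
E_{2/3} f = 6x^3 + (49/4)x^2 + (4/3)x - 16/9
S_{3} f = 162x^3 + (9/4)x^2 - 21x + 1
D f = 18x^2 + (1/2)x - 7
(E_{2/3} + S_{3} + D) f = 168x^3 + (65/2)x^2 - (115/6)x - 70/9
([S_{3}, E_{3/2}] + θ + (E_{2/3} + S_{3} + D)) f = 186x^3 - 453x^2 - (3008/3)x - 4660/9
D f = 18x^2 + (1/2)x - 7
(([S_{3}, E_{3/2}] + θ + (E_{2/3} + S_{3} + D)) + D) f = 186x^3 - 435x^2 - (6013/6)x - 4723/9

the result is g(x) = 186x^3 - 435x^2 - (6013/6)x - 4723/9


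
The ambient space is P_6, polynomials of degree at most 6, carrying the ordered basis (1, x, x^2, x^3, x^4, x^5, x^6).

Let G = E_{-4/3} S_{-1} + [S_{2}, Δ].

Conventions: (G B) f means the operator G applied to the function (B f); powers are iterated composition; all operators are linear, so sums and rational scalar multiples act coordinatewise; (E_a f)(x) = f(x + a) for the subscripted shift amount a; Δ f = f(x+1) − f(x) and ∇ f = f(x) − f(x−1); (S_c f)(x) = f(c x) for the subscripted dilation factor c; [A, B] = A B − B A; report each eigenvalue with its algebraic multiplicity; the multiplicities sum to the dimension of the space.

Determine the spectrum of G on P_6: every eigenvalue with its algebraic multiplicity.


image of 1: 1
image of x: -x + 1/3
image of x^2: x^2 - (20/3)x - 11/9
image of x^3: -x^3 - 8x^2 - (70/3)x - 125/27
image of x^4: x^4 - (112/3)x^3 - (184/3)x^2 - (1768/27)x - 959/81
image of x^5: -x^5 - (220/3)x^4 - (2320/9)x^3 - (6920/27)x^2 - (13430/81)x - 6509/243
image of x^6: x^6 - 200x^5 - (2080/3)x^4 - (31520/27)x^3 - (23020/27)x^2 - (32180/81)x - 41831/729
the matrix is upper triangular; its diagonal is (1, -1, 1, -1, 1, -1, 1)
for a triangular matrix the eigenvalues are the diagonal entries, with algebraic multiplicity their repetition count

λ = -1 (multiplicity 3), λ = 1 (multiplicity 4)
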